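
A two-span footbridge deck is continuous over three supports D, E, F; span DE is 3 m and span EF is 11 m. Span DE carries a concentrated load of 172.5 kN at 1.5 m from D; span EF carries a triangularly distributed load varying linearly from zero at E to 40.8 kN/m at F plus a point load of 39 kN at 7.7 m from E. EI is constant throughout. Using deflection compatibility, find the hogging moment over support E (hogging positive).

M_E = 293.1 kN·m

Take M_E as the redundant. Released structure: two simple spans DE and EF with a hinge at E.
End slopes at the hinge E, treating each span as simply supported:
  span DE: point load 172.5 at a = 1.5: Pab(L + a)/(6LEI) = 97.03/EI
  span EF: triangular load, peak 40.8: 7w₀L³/(360EI) = 1056/EI
  span EF: point load 39 at a = 7.7: Pab(L + b)/(6LEI) = 214.7/EI
  relative rotation θ_0 = (97.03 + 1271)/EI = 1368/EI
A unit hogging moment at E produces rotation L₁/(3EI) + L₂/(3EI) = 4.667/EI.
Slope continuity at E: θ_0 = M_E·4.667/EI, so M_E = 1368/4.667 = 293.1 kN·m (hogging).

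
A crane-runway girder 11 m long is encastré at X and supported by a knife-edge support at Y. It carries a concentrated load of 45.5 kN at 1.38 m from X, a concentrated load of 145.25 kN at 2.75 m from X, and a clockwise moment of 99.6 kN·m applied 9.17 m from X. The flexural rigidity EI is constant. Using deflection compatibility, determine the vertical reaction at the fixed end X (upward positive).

R_X = 164 kN

Choose R_Y as the redundant. The primary structure is the cantilever fixed at X.
Free-end deflection of the primary structure under the applied loading (downward +):
  point load 45.5 at a = 1.38: Pa²(3L − a)/(6EI) = 456.6/EI
  point load 145.25 at a = 2.75: Pa²(3L − a)/(6EI) = 5538/EI
  clockwise couple 99.6 at a = 9.17: M₀a(2L − a)/(2EI) = 5859/EI
  δ_0 = 11854/EI
Flexibility coefficient — unit upward force at Y: δ_{YY} = L³/(3EI) = 443.7/EI.
Compatibility at Y: δ_0 − R_Y·δ_{YY} = 0, so R_Y = 11854/443.7 = 26.72 kN.
Vertical equilibrium: R_X = ΣP − R_Y = 190.8 − 26.72 = 164 kN.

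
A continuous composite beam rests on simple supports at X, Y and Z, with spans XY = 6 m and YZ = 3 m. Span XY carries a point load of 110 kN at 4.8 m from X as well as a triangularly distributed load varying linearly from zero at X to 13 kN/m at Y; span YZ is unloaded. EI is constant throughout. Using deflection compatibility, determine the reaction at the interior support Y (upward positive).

R_Y = 156.1 kN

Take M_Y as the redundant. Released structure: two simple spans XY and YZ with a hinge at Y.
Discontinuity in slope at Y on the released structure — sum the simple-span end rotations:
  span XY: point load 110 at a = 4.8: Pab(L + a)/(6LEI) = 190.1/EI
  span XY: triangular load, peak 13: w₀L³/(45EI) = 62.4/EI
  relative rotation θ_0 = (252.5 + 0)/EI = 252.5/EI
A unit hogging moment at Y produces rotation L₁/(3EI) + L₂/(3EI) = 3/EI.
Slope continuity at Y: θ_0 = M_Y·3/EI, so M_Y = 252.5/3 = 84.16 kN·m (hogging).
Span XY, ΣM about X with M_Y applied at Y: R_Y^{XY}·6 = 684 + 84.16, so R_Y^{XY} = 128 kN and R_X = 149 − 128 = 20.97 kN.
Span YZ, ΣM about Z: R_Y^{YZ}·3 = 0 + 84.16, so R_Y^{YZ} = 28.05 kN and R_Z = 0 − 28.05 = -28.05 kN.
R_Y = 128 + 28.05 = 156.1 kN.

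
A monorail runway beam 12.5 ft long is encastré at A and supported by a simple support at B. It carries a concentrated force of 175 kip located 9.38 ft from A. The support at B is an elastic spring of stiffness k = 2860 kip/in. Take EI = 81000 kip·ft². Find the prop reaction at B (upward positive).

Choose R_B as the redundant. The primary structure is the cantilever fixed at A.
Deflection at B on the released cantilever, summing each load's contribution:
  point load 175 at a = 9.38: Pa²(3L − a)/(6EI) = 72162/EI
Tip deflection under a unit load at B: L³/(3EI) = 651/EI.
With EI = 81000 kip·ft²: δ_0 = 0.89089 ft and δ_{BB} = 0.008038 ft/kip.
Compatibility — the spring shortens by R_B/k under the reaction it provides: δ_0 − R_B·δ_{BB} = R_B/k. With 1/k = 1/(2860×12) ft/kip = 0.000029 ft/kip, R_B = δ_0 / (δ_{BB} + 1/k) = 0.89089 / (0.008038 + 0.000029) = 110.4 kip.

R_B = 110.4 kip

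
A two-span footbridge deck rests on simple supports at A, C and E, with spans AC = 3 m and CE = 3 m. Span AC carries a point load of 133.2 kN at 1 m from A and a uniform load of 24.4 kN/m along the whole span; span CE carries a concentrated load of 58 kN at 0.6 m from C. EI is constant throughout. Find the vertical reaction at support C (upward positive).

Release continuity at C by inserting a hinge; the redundant is the internal moment M_C. The primary structure is two simply-supported spans AC and CE.
Discontinuity in slope at C on the released structure — sum the simple-span end rotations:
  span AC: point load 133.2 at a = 1: Pab(L + a)/(6LEI) = 59.2/EI
  span AC: UDL 24.4: wL³/(24EI) = 27.45/EI
  span CE: point load 58 at a = 0.6: Pab(L + b)/(6LEI) = 25.06/EI
  relative rotation θ_0 = (86.65 + 25.06)/EI = 111.7/EI
A unit hogging moment at C produces rotation L₁/(3EI) + L₂/(3EI) = 2/EI.
Compatibility: M_C·(L₁+L₂)/(3EI) = θ_0, giving M_C = 55.85 kN·m (hogging).
Span AC, ΣM about A with M_C applied at C: R_C^{AC}·3 = 243 + 55.85, so R_C^{AC} = 99.62 kN and R_A = 206.4 − 99.62 = 106.8 kN.
Span CE, ΣM about E: R_C^{CE}·3 = 139.2 + 55.85, so R_C^{CE} = 65.02 kN and R_E = 58 − 65.02 = -7.018 kN.
R_C = 99.62 + 65.02 = 164.6 kN.

R_C = 164.6 kN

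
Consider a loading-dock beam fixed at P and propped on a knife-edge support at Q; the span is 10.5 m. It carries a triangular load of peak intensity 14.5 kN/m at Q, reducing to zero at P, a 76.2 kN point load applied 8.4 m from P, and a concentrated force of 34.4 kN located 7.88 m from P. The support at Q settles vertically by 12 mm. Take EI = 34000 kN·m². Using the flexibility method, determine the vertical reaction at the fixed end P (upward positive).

R_P = 70.48 kN

Choose R_Q as the redundant. The primary structure is the cantilever fixed at P.
Deflection at Q on the released cantilever, summing each load's contribution:
  triangular load, peak 14.5 at the free end: 11w₀L⁴/(120EI) = 16156/EI
  point load 76.2 at a = 8.4: Pa²(3L − a)/(6EI) = 20700/EI
  point load 34.4 at a = 7.88: Pa²(3L − a)/(6EI) = 8409/EI
  δ_0 = 45265/EI
Tip deflection under a unit load at Q: L³/(3EI) = 385.9/EI.
With EI = 34000 kN·m²: δ_0 = 1.3313 m and δ_{QQ} = 0.011349 m/kN.
Compatibility — the beam at Q must follow the support down by 0.012 m: δ_0 − R_Q·δ_{QQ} = 0.012, so R_Q = (1.3313 − 0.012)/0.011349 = 116.2 kN.
Vertical equilibrium: R_P = ΣP − R_Q = 186.7 − 116.2 = 70.48 kN.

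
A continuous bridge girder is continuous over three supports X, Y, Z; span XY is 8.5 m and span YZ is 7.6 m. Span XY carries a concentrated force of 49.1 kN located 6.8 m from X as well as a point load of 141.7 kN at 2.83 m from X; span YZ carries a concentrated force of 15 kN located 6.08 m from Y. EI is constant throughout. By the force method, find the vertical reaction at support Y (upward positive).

Insert a hinge at Y; M_Y is the redundant, and each span becomes simply supported.
Rotations at Y on the released spans (each span's end-slope, ×1/EI):
  span XY: point load 49.1 at a = 6.8: Pab(L + a)/(6LEI) = 170.3/EI
  span XY: point load 141.7 at a = 2.83: Pab(L + a)/(6LEI) = 505.1/EI
  span YZ: point load 15 at a = 6.08: Pab(L + b)/(6LEI) = 27.72/EI
  relative rotation θ_0 = (675.4 + 27.72)/EI = 703.1/EI
A unit hogging moment at Y produces rotation L₁/(3EI) + L₂/(3EI) = 5.367/EI.
Slope continuity at Y: θ_0 = M_Y·5.367/EI, so M_Y = 703.1/5.367 = 131 kN·m (hogging).
Span XY, ΣM about X with M_Y applied at Y: R_Y^{XY}·8.5 = 734.9 + 131, so R_Y^{XY} = 101.9 kN and R_X = 190.8 − 101.9 = 88.93 kN.
Span YZ, ΣM about Z: R_Y^{YZ}·7.6 = 22.8 + 131, so R_Y^{YZ} = 20.24 kN and R_Z = 15 − 20.24 = -5.239 kN.
R_Y = 101.9 + 20.24 = 122.1 kN.

R_Y = 122.1 kN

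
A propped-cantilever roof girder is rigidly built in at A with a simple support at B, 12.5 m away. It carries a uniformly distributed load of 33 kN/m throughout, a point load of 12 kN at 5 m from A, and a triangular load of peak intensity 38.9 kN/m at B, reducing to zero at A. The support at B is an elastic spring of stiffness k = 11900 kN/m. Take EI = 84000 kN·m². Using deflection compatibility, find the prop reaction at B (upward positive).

R_B = 287.8 kN

Choose R_B as the redundant. The primary structure is the cantilever fixed at A.
Deflection at B on the released cantilever, summing each load's contribution:
  UDL 33: wL⁴/(8EI) = 100708/EI
  point load 12 at a = 5: Pa²(3L − a)/(6EI) = 1625/EI
  triangular load, peak 38.9 at the free end: 11w₀L⁴/(120EI) = 87056/EI
  δ_0 = 189389/EI
Tip deflection under a unit load at B: L³/(3EI) = 651/EI.
With EI = 84000 kN·m²: δ_0 = 2.2546 m and δ_{BB} = 0.00775 m/kN.
Compatibility — the spring shortens by R_B/k under the reaction it provides: δ_0 − R_B·δ_{BB} = R_B/k. With 1/k = 0.000084 m/kN, R_B = δ_0 / (δ_{BB} + 1/k) = 2.2546 / (0.00775 + 0.000084) = 287.8 kN.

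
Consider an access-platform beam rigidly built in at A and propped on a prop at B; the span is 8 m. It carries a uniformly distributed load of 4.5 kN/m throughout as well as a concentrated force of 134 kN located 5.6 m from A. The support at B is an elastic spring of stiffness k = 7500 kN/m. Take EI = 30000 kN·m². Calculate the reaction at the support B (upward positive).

Release the roller at B. Primary structure: cantilever fixed at A.
Downward deflection at the released point B due to the loads:
  UDL 4.5: wL⁴/(8EI) = 2304/EI
  point load 134 at a = 5.6: Pa²(3L − a)/(6EI) = 12887/EI
  δ_0 = 15191/EI
Flexibility coefficient — unit upward force at B: δ_{BB} = L³/(3EI) = 170.7/EI.
With EI = 30000 kN·m²: δ_0 = 0.50636 m and δ_{BB} = 0.005689 m/kN.
Compatibility — the spring shortens by R_B/k under the reaction it provides: δ_0 − R_B·δ_{BB} = R_B/k. With 1/k = 0.000133 m/kN, R_B = δ_0 / (δ_{BB} + 1/k) = 0.50636 / (0.005689 + 0.000133) = 86.97 kN.

R_B = 86.97 kN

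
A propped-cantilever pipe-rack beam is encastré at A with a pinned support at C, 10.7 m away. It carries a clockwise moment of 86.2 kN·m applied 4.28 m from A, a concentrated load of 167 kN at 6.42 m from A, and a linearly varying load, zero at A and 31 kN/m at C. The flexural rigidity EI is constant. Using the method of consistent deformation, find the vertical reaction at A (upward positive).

Release the roller at C. Primary structure: cantilever fixed at A.
Deflection at C on the released cantilever, summing each load's contribution:
  clockwise couple 86.2 at a = 4.28: M₀a(2L − a)/(2EI) = 3158/EI
  point load 167 at a = 6.42: Pa²(3L − a)/(6EI) = 29460/EI
  triangular load, peak 31 at the free end: 11w₀L⁴/(120EI) = 37248/EI
  δ_0 = 69866/EI
Flexibility coefficient — unit upward force at C: δ_{CC} = L³/(3EI) = 408.3/EI.
Compatibility at C: δ_0 − R_C·δ_{CC} = 0, so R_C = 69866/408.3 = 171.1 kN.
Vertical equilibrium: R_A = ΣP − R_C = 332.9 − 171.1 = 161.8 kN.

R_A = 161.8 kN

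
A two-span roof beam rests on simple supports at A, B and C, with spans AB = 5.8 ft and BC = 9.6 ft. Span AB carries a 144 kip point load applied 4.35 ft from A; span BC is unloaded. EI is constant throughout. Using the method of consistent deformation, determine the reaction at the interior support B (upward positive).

Release continuity at B by inserting a hinge; the redundant is the internal moment M_B. The primary structure is two simply-supported spans AB and BC.
Discontinuity in slope at B on the released structure — sum the simple-span end rotations:
  span AB: point load 144 at a = 4.35: Pab(L + a)/(6LEI) = 264.9/EI
  relative rotation θ_0 = (264.9 + 0)/EI = 264.9/EI
A unit hogging moment at B produces rotation L₁/(3EI) + L₂/(3EI) = 5.133/EI.
Slope continuity at B: θ_0 = M_B·5.133/EI, so M_B = 264.9/5.133 = 51.61 kip·ft (hogging).
Span AB, ΣM about A with M_B applied at B: R_B^{AB}·5.8 = 626.4 + 51.61, so R_B^{AB} = 116.9 kip and R_A = 144 − 116.9 = 27.1 kip.
Span BC, ΣM about C: R_B^{BC}·9.6 = 0 + 51.61, so R_B^{BC} = 5.376 kip and R_C = 0 − 5.376 = -5.376 kip.
R_B = 116.9 + 5.376 = 122.3 kip.

R_B = 122.3 kip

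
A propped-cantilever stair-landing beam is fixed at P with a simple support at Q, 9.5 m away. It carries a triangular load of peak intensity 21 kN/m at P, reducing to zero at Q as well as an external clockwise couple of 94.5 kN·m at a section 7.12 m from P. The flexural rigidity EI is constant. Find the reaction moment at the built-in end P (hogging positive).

M_P = 88 kN·m

Remove the prop at Q; the released (primary) structure is a cantilever built in at P.
Deflection at Q on the released cantilever, summing each load's contribution:
  triangular load, peak 21 at the fixed end: w₀L⁴/(30EI) = 5702/EI
  clockwise couple 94.5 at a = 7.12: M₀a(2L − a)/(2EI) = 3997/EI
  δ_0 = 9698/EI
Tip deflection under a unit load at Q: L³/(3EI) = 285.8/EI.
Compatibility at Q: δ_0 − R_Q·δ_{QQ} = 0, so R_Q = 9698/285.8 = 33.93 kN.
Moment equilibrium about P: M_P = Σ(load moments about P) − R_Q·L = 410.4 − 33.93×9.5 = 88 kN·m.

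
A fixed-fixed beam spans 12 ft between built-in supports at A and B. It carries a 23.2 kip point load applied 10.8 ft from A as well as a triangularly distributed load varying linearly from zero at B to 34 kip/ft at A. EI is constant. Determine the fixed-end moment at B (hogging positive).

M_B = 185.8 kip·ft

Take the two fixed-end moments M_A, M_B as redundants; the released structure is the simple span AB.
End rotations of the released simple span under the applied load (×1/EI):
  at A: point load 23.2 at a = 10.8: Pab(L + b)/(6LEI) = 55.12/EI
  at B: point load 23.2 at a = 10.8: Pab(L + a)/(6LEI) = 95.21/EI
  at A: triangular load, peak 34: w₀L³/(45EI) = 1306/EI
  at B: triangular load, peak 34: 7w₀L³/(360EI) = 1142/EI
  θ_A0 = 1361/EI,  θ_B0 = 1238/EI
Flexibility coefficients: a unit moment at one end gives L/(3EI) there and L/(6EI) at the far end, so f₁₁ = f₂₂ = 4/EI and f₁₂ = f₂₁ = 2/EI.
Compatibility — zero rotation at each built-in end:
  4 M_A + 2 M_B = 1361
  2 M_A + 4 M_B = 1238
Solving the pair gives M_A = 247.3 kip·ft and M_B = 185.8 kip·ft (hogging).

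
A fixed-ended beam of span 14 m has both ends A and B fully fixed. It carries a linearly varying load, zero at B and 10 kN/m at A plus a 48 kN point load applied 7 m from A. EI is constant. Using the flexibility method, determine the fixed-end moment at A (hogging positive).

M_A = 182 kN·m

Release both end moments; the primary structure is a simply-supported span AB with redundants M_A and M_B.
End rotations of the released simple span under the applied load (×1/EI):
  at A: triangular load, peak 10: w₀L³/(45EI) = 609.8/EI
  at B: triangular load, peak 10: 7w₀L³/(360EI) = 533.6/EI
  at A: point load 48 at a = 7: Pab(L + b)/(6LEI) = 588/EI
  at B: point load 48 at a = 7: Pab(L + a)/(6LEI) = 588/EI
  θ_A0 = 1198/EI,  θ_B0 = 1122/EI
Flexibility coefficients: a unit moment at one end gives L/(3EI) there and L/(6EI) at the far end, so f₁₁ = f₂₂ = 4.667/EI and f₁₂ = f₂₁ = 2.333/EI.
Compatibility — zero rotation at each built-in end:
  4.667 M_A + 2.333 M_B = 1198
  2.333 M_A + 4.667 M_B = 1122
Solving the pair gives M_A = 182 kN·m and M_B = 149.3 kN·m (hogging).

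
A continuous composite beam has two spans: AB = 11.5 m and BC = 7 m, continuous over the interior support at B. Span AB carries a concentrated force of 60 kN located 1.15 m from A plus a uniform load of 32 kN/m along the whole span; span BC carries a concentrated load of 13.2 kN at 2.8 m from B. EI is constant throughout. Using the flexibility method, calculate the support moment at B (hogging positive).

M_B = 356.8 kN·m

Take M_B as the redundant. Released structure: two simple spans AB and BC with a hinge at B.
End slopes at the hinge B, treating each span as simply supported:
  span AB: point load 60 at a = 1.15: Pab(L + a)/(6LEI) = 130.9/EI
  span AB: UDL 32: wL³/(24EI) = 2028/EI
  span BC: point load 13.2 at a = 2.8: Pab(L + b)/(6LEI) = 41.4/EI
  relative rotation θ_0 = (2159 + 41.4)/EI = 2200/EI
A unit hogging moment at B produces rotation L₁/(3EI) + L₂/(3EI) = 6.167/EI.
Compatibility: M_B·(L₁+L₂)/(3EI) = θ_0, giving M_B = 356.8 kN·m (hogging).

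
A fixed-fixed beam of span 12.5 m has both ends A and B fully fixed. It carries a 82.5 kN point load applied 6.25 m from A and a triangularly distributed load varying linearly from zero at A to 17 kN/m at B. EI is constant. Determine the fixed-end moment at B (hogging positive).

Release both end moments; the primary structure is a simply-supported span AB with redundants M_A and M_B.
End rotations of the released simple span under the applied load (×1/EI):
  at A: point load 82.5 at a = 6.25: Pab(L + b)/(6LEI) = 805.7/EI
  at B: point load 82.5 at a = 6.25: Pab(L + a)/(6LEI) = 805.7/EI
  at A: triangular load, peak 17: 7w₀L³/(360EI) = 645.6/EI
  at B: triangular load, peak 17: w₀L³/(45EI) = 737.8/EI
  θ_A0 = 1451/EI,  θ_B0 = 1544/EI
Flexibility coefficients: a unit moment at one end gives L/(3EI) there and L/(6EI) at the far end, so f₁₁ = f₂₂ = 4.167/EI and f₁₂ = f₂₁ = 2.083/EI.
Compatibility — zero rotation at each built-in end:
  4.167 M_A + 2.083 M_B = 1451
  2.083 M_A + 4.167 M_B = 1544
Solving the pair gives M_A = 217.4 kN·m and M_B = 261.7 kN·m (hogging).

M_B = 261.7 kN·m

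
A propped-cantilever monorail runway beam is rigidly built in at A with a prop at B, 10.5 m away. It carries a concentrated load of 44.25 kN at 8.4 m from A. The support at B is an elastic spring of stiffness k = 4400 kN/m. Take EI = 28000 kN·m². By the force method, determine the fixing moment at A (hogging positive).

Remove the prop at B; the released (primary) structure is a cantilever built in at A.
Free-end deflection of the primary structure under the applied loading (downward +):
  point load 44.25 at a = 8.4: Pa²(3L − a)/(6EI) = 12021/EI
Tip deflection under a unit load at B: L³/(3EI) = 385.9/EI.
With EI = 28000 kN·m²: δ_0 = 0.42931 m and δ_{BB} = 0.013781 m/kN.
Compatibility — the spring shortens by R_B/k under the reaction it provides: δ_0 − R_B·δ_{BB} = R_B/k. With 1/k = 0.000227 m/kN, R_B = δ_0 / (δ_{BB} + 1/k) = 0.42931 / (0.013781 + 0.000227) = 30.65 kN.
Moment equilibrium about A: M_A = Σ(load moments about A) − R_B·L = 371.7 − 30.65×10.5 = 49.91 kN·m.

M_A = 49.91 kN·m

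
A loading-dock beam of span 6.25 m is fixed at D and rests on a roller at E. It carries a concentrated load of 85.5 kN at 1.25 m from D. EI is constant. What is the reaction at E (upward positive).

R_E = 4.788 kN

Choose R_E as the redundant. The primary structure is the cantilever fixed at D.
Deflection at E on the released cantilever, summing each load's contribution:
  point load 85.5 at a = 1.25: Pa²(3L − a)/(6EI) = 389.6/EI
Tip deflection under a unit load at E: L³/(3EI) = 81.38/EI.
Compatibility at E: δ_0 − R_E·δ_{EE} = 0, so R_E = 389.6/81.38 = 4.788 kN.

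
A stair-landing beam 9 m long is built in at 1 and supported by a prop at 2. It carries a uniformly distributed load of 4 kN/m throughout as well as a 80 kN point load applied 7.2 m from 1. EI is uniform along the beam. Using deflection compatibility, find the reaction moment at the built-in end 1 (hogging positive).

Remove the prop at 2; the released (primary) structure is a cantilever built in at 1.
Free-end deflection of the primary structure under the applied loading (downward +):
  UDL 4: wL⁴/(8EI) = 3280/EI
  point load 80 at a = 7.2: Pa²(3L − a)/(6EI) = 13686/EI
  δ_0 = 16966/EI
Tip deflection under a unit load at 2: L³/(3EI) = 243/EI.
The prop prevents deflection at 2: R_2 = δ_0/δ_{22} = 16966/243 = 69.82 kN.
Moment equilibrium about 1: M_1 = Σ(load moments about 1) − R_2·L = 738 − 69.82×9 = 109.6 kN·m.

M_1 = 109.6 kN·m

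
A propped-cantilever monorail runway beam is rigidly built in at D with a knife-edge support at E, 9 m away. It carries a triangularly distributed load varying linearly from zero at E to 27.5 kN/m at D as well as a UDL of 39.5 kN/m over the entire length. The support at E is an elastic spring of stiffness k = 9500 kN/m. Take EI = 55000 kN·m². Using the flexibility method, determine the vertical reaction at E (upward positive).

Release the roller at E. Primary structure: cantilever fixed at D.
Primary-structure tip deflection at E by superposition:
  triangular load, peak 27.5 at the fixed end: w₀L⁴/(30EI) = 6014/EI
  UDL 39.5: wL⁴/(8EI) = 32395/EI
  δ_0 = 38409/EI
Tip deflection under a unit load at E: L³/(3EI) = 243/EI.
With EI = 55000 kN·m²: δ_0 = 0.69835 m and δ_{EE} = 0.004418 m/kN.
Compatibility — the spring shortens by R_E/k under the reaction it provides: δ_0 − R_E·δ_{EE} = R_E/k. With 1/k = 0.000105 m/kN, R_E = δ_0 / (δ_{EE} + 1/k) = 0.69835 / (0.004418 + 0.000105) = 154.4 kN.

R_E = 154.4 kN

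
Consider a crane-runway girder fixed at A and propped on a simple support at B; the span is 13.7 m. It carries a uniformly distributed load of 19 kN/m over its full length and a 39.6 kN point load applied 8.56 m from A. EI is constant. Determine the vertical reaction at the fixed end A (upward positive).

R_A = 183.9 kN

Take the reaction at B as the redundant and release it; the primary structure is a cantilever fixed at A.
Downward deflection at the released point B due to the loads:
  UDL 19: wL⁴/(8EI) = 83665/EI
  point load 39.6 at a = 8.56: Pa²(3L − a)/(6EI) = 15737/EI
  δ_0 = 99402/EI
Tip deflection under a unit load at B: L³/(3EI) = 857.1/EI.
The prop prevents deflection at B: R_B = δ_0/δ_{BB} = 99402/857.1 = 116 kN.
Vertical equilibrium: R_A = ΣP − R_B = 299.9 − 116 = 183.9 kN.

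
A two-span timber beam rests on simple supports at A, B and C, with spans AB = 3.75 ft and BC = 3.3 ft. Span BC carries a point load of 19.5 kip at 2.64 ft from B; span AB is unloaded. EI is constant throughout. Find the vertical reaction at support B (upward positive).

Take M_B as the redundant. Released structure: two simple spans AB and BC with a hinge at B.
End slopes at the hinge B, treating each span as simply supported:
  span BC: point load 19.5 at a = 2.64: Pab(L + b)/(6LEI) = 6.795/EI
  relative rotation θ_0 = (0 + 6.795)/EI = 6.795/EI
A unit hogging moment at B produces rotation L₁/(3EI) + L₂/(3EI) = 2.35/EI.
Slope continuity at B: θ_0 = M_B·2.35/EI, so M_B = 6.795/2.35 = 2.892 kip·ft (hogging).
Span AB, ΣM about A with M_B applied at B: R_B^{AB}·3.75 = 0 + 2.892, so R_B^{AB} = 0.7711 kip and R_A = 0 − 0.7711 = -0.7711 kip.
Span BC, ΣM about C: R_B^{BC}·3.3 = 12.87 + 2.892, so R_B^{BC} = 4.776 kip and R_C = 19.5 − 4.776 = 14.72 kip.
R_B = 0.7711 + 4.776 = 5.547 kip.

R_B = 5.547 kip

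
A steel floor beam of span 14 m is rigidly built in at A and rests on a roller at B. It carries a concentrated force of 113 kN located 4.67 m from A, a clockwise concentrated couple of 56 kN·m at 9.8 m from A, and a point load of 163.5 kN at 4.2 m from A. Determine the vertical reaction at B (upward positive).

R_B = 42.09 kN

Remove the prop at B; the released (primary) structure is a cantilever built in at A.
Downward deflection at the released point B due to the loads:
  point load 113 at a = 4.67: Pa²(3L − a)/(6EI) = 15333/EI
  clockwise couple 56 at a = 9.8: M₀a(2L − a)/(2EI) = 4994/EI
  point load 163.5 at a = 4.2: Pa²(3L − a)/(6EI) = 18170/EI
  δ_0 = 38497/EI
Flexibility coefficient — unit upward force at B: δ_{BB} = L³/(3EI) = 914.7/EI.
Compatibility at B: δ_0 − R_B·δ_{BB} = 0, so R_B = 38497/914.7 = 42.09 kN.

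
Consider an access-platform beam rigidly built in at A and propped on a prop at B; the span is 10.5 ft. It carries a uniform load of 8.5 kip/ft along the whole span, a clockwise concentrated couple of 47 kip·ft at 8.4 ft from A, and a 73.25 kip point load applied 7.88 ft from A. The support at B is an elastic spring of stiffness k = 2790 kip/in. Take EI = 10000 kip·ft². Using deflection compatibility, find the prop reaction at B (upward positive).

R_B = 86.25 kip

Take the reaction at B as the redundant and release it; the primary structure is a cantilever fixed at A.
Deflection at B on the released cantilever, summing each load's contribution:
  UDL 8.5: wL⁴/(8EI) = 12915/EI
  clockwise couple 47 at a = 8.4: M₀a(2L − a)/(2EI) = 2487/EI
  point load 73.25 at a = 7.88: Pa²(3L − a)/(6EI) = 17906/EI
  δ_0 = 33308/EI
Tip deflection under a unit load at B: L³/(3EI) = 385.9/EI.
With EI = 10000 kip·ft²: δ_0 = 3.3308 ft and δ_{BB} = 0.038587 ft/kip.
Compatibility — the spring shortens by R_B/k under the reaction it provides: δ_0 − R_B·δ_{BB} = R_B/k. With 1/k = 1/(2790×12) ft/kip = 0.00003 ft/kip, R_B = δ_0 / (δ_{BB} + 1/k) = 3.3308 / (0.038587 + 0.00003) = 86.25 kip.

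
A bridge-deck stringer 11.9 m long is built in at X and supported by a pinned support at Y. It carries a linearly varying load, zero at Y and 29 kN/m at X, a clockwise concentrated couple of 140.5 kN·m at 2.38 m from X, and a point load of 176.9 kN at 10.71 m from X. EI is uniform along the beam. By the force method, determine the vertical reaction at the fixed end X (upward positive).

R_X = 158.1 kN

Take the reaction at Y as the redundant and release it; the primary structure is a cantilever fixed at X.
Primary-structure tip deflection at Y by superposition:
  triangular load, peak 29 at the fixed end: w₀L⁴/(30EI) = 19385/EI
  clockwise couple 140.5 at a = 2.38: M₀a(2L − a)/(2EI) = 3581/EI
  point load 176.9 at a = 10.71: Pa²(3L − a)/(6EI) = 84513/EI
  δ_0 = 107479/EI
Tip deflection under a unit load at Y: L³/(3EI) = 561.7/EI.
The prop prevents deflection at Y: R_Y = δ_0/δ_{YY} = 107479/561.7 = 191.3 kN.
Vertical equilibrium: R_X = ΣP − R_Y = 349.4 − 191.3 = 158.1 kN.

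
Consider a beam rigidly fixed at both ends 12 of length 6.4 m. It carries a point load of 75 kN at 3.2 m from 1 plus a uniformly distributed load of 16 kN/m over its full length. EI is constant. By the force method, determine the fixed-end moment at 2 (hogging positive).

M_2 = 114.6 kN·m

Release both end moments; the primary structure is a simply-supported span 12 with redundants M_1 and M_2.
On the primary (simply-supported) span, the end slopes from the loading are:
  at 1: point load 75 at a = 3.2: Pab(L + b)/(6LEI) = 192/EI
  at 2: point load 75 at a = 3.2: Pab(L + a)/(6LEI) = 192/EI
  at 1: UDL 16: wL³/(24EI) = 174.8/EI
  at 2: UDL 16: wL³/(24EI) = 174.8/EI
  θ_10 = 366.8/EI,  θ_20 = 366.8/EI
Flexibility coefficients: a unit moment at one end gives L/(3EI) there and L/(6EI) at the far end, so f₁₁ = f₂₂ = 2.133/EI and f₁₂ = f₂₁ = 1.067/EI.
Compatibility — zero rotation at each built-in end:
  2.133 M_1 + 1.067 M_2 = 366.8
  1.067 M_1 + 2.133 M_2 = 366.8
Solving the pair gives M_1 = 114.6 kN·m and M_2 = 114.6 kN·m (hogging).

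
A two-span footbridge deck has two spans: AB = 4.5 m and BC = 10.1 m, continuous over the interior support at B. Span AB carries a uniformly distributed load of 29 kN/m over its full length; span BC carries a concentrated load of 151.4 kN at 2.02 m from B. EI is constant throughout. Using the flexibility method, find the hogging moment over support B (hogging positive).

Insert a hinge at B; M_B is the redundant, and each span becomes simply supported.
Rotations at B on the released spans (each span's end-slope, ×1/EI):
  span AB: UDL 29: wL³/(24EI) = 110.1/EI
  span BC: point load 151.4 at a = 2.02: Pab(L + b)/(6LEI) = 741.3/EI
  relative rotation θ_0 = (110.1 + 741.3)/EI = 851.4/EI
A unit hogging moment at B produces rotation L₁/(3EI) + L₂/(3EI) = 4.867/EI.
Compatibility: M_B·(L₁+L₂)/(3EI) = θ_0, giving M_B = 175 kN·m (hogging).

M_B = 175 kN·m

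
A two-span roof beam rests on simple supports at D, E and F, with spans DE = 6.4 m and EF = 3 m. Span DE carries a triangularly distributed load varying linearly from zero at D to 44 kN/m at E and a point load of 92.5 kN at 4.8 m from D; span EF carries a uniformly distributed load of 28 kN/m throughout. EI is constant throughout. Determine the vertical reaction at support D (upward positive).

Take M_E as the redundant. Released structure: two simple spans DE and EF with a hinge at E.
Discontinuity in slope at E on the released structure — sum the simple-span end rotations:
  span DE: triangular load, peak 44: w₀L³/(45EI) = 256.3/EI
  span DE: point load 92.5 at a = 4.8: Pab(L + a)/(6LEI) = 207.2/EI
  span EF: UDL 28: wL³/(24EI) = 31.5/EI
  relative rotation θ_0 = (463.5 + 31.5)/EI = 495/EI
A unit hogging moment at E produces rotation L₁/(3EI) + L₂/(3EI) = 3.133/EI.
Compatibility: M_E·(L₁+L₂)/(3EI) = θ_0, giving M_E = 158 kN·m (hogging).
Span DE, ΣM about D with M_E applied at E: R_E^{DE}·6.4 = 1045 + 158, so R_E^{DE} = 187.9 kN and R_D = 233.3 − 187.9 = 45.37 kN.

R_D = 45.37 kN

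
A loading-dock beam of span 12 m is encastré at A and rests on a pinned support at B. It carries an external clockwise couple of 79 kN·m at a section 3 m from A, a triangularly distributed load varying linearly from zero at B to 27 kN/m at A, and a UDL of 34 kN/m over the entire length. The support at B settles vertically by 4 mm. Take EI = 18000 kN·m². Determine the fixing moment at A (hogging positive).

Remove the prop at B; the released (primary) structure is a cantilever built in at A.
Primary-structure tip deflection at B by superposition:
  clockwise couple 79 at a = 3: M₀a(2L − a)/(2EI) = 2488/EI
  triangular load, peak 27 at the fixed end: w₀L⁴/(30EI) = 18662/EI
  UDL 34: wL⁴/(8EI) = 88128/EI
  δ_0 = 109279/EI
Tip deflection under a unit load at B: L³/(3EI) = 576/EI.
With EI = 18000 kN·m²: δ_0 = 6.071 m and δ_{BB} = 0.032 m/kN.
Compatibility — the beam at B must follow the support down by 0.004 m: δ_0 − R_B·δ_{BB} = 0.004, so R_B = (6.071 − 0.004)/0.032 = 189.6 kN.
Moment equilibrium about A: M_A = Σ(load moments about A) − R_B·L = 3175 − 189.6×12 = 899.9 kN·m.

M_A = 899.9 kN·m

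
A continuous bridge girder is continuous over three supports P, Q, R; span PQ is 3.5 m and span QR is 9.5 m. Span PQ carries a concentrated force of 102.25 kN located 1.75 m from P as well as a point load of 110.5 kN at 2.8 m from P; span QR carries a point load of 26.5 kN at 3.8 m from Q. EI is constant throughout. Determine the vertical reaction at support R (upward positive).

Insert a hinge at Q; M_Q is the redundant, and each span becomes simply supported.
Rotations at Q on the released spans (each span's end-slope, ×1/EI):
  span PQ: point load 102.25 at a = 1.75: Pab(L + a)/(6LEI) = 78.29/EI
  span PQ: point load 110.5 at a = 2.8: Pab(L + a)/(6LEI) = 64.97/EI
  span QR: point load 26.5 at a = 3.8: Pab(L + b)/(6LEI) = 153.1/EI
  relative rotation θ_0 = (143.3 + 153.1)/EI = 296.3/EI
A unit hogging moment at Q produces rotation L₁/(3EI) + L₂/(3EI) = 4.333/EI.
Compatibility: M_Q·(L₁+L₂)/(3EI) = θ_0, giving M_Q = 68.38 kN·m (hogging).
Span QR, ΣM about R: R_Q^{QR}·9.5 = 151.1 + 68.38, so R_Q^{QR} = 23.1 kN and R_R = 26.5 − 23.1 = 3.402 kN.

R_R = 3.402 kN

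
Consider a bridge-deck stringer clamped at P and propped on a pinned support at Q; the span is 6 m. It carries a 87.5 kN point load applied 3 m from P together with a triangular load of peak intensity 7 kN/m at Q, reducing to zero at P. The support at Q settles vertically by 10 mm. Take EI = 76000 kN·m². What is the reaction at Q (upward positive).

Take the reaction at Q as the redundant and release it; the primary structure is a cantilever fixed at P.
Deflection at Q on the released cantilever, summing each load's contribution:
  point load 87.5 at a = 3: Pa²(3L − a)/(6EI) = 1969/EI
  triangular load, peak 7 at the free end: 11w₀L⁴/(120EI) = 831.6/EI
  δ_0 = 2800/EI
Flexibility coefficient — unit upward force at Q: δ_{QQ} = L³/(3EI) = 72/EI.
With EI = 76000 kN·m²: δ_0 = 0.036847 m and δ_{QQ} = 0.000947 m/kN.
Compatibility — the beam at Q must follow the support down by 0.01 m: δ_0 − R_Q·δ_{QQ} = 0.01, so R_Q = (0.036847 − 0.01)/0.000947 = 28.34 kN.

R_Q = 28.34 kN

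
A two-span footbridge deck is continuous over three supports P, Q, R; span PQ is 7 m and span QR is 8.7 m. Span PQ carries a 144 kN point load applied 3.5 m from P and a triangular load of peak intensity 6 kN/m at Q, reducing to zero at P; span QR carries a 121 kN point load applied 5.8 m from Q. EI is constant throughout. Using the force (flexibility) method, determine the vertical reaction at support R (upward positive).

R_R = 60.04 kN

Insert a hinge at Q; M_Q is the redundant, and each span becomes simply supported.
End slopes at the hinge Q, treating each span as simply supported:
  span PQ: point load 144 at a = 3.5: Pab(L + a)/(6LEI) = 441/EI
  span PQ: triangular load, peak 6: w₀L³/(45EI) = 45.73/EI
  span QR: point load 121 at a = 5.8: Pab(L + b)/(6LEI) = 452.3/EI
  relative rotation θ_0 = (486.7 + 452.3)/EI = 939/EI
A unit hogging moment at Q produces rotation L₁/(3EI) + L₂/(3EI) = 5.233/EI.
Slope continuity at Q: θ_0 = M_Q·5.233/EI, so M_Q = 939/5.233 = 179.4 kN·m (hogging).
Span QR, ΣM about R: R_Q^{QR}·8.7 = 350.9 + 179.4, so R_Q^{QR} = 60.96 kN and R_R = 121 − 60.96 = 60.04 kN.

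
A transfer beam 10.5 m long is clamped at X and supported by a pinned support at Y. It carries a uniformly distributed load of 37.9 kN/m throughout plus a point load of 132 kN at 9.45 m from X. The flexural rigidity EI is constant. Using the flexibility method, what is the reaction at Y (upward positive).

R_Y = 261.5 kN

Remove the prop at Y; the released (primary) structure is a cantilever built in at X.
Downward deflection at the released point Y due to the loads:
  UDL 37.9: wL⁴/(8EI) = 57585/EI
  point load 132 at a = 9.45: Pa²(3L − a)/(6EI) = 43321/EI
  δ_0 = 100905/EI
Tip deflection under a unit load at Y: L³/(3EI) = 385.9/EI.
Compatibility at Y: δ_0 − R_Y·δ_{YY} = 0, so R_Y = 100905/385.9 = 261.5 kN.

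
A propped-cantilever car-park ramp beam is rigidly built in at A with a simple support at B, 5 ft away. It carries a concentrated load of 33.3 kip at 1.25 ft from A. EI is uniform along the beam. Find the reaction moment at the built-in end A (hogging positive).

Remove the prop at B; the released (primary) structure is a cantilever built in at A.
Primary-structure tip deflection at B by superposition:
  point load 33.3 at a = 1.25: Pa²(3L − a)/(6EI) = 119.2/EI
Flexibility coefficient — unit upward force at B: δ_{BB} = L³/(3EI) = 41.67/EI.
Compatibility at B: δ_0 − R_B·δ_{BB} = 0, so R_B = 119.2/41.67 = 2.862 kip.
Moment equilibrium about A: M_A = Σ(load moments about A) − R_B·L = 41.62 − 2.862×5 = 27.32 kip·ft.

M_A = 27.32 kip·ft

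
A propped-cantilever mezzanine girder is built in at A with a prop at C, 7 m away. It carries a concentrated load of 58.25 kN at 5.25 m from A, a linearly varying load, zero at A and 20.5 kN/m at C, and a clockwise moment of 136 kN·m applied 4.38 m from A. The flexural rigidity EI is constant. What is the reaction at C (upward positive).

Take the reaction at C as the redundant and release it; the primary structure is a cantilever fixed at A.
Deflection at C on the released cantilever, summing each load's contribution:
  point load 58.25 at a = 5.25: Pa²(3L − a)/(6EI) = 4214/EI
  triangular load, peak 20.5 at the free end: 11w₀L⁴/(120EI) = 4512/EI
  clockwise couple 136 at a = 4.38: M₀a(2L − a)/(2EI) = 2865/EI
  δ_0 = 11592/EI
Tip deflection under a unit load at C: L³/(3EI) = 114.3/EI.
Compatibility at C: δ_0 − R_C·δ_{CC} = 0, so R_C = 11592/114.3 = 101.4 kN.

R_C = 101.4 kN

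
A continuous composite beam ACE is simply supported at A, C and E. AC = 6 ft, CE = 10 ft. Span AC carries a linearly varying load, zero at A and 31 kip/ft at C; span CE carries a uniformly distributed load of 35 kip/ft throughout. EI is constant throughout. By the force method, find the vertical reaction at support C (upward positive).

Release continuity at C by inserting a hinge; the redundant is the internal moment M_C. The primary structure is two simply-supported spans AC and CE.
End slopes at the hinge C, treating each span as simply supported:
  span AC: triangular load, peak 31: w₀L³/(45EI) = 148.8/EI
  span CE: UDL 35: wL³/(24EI) = 1458/EI
  relative rotation θ_0 = (148.8 + 1458)/EI = 1607/EI
A unit hogging moment at C produces rotation L₁/(3EI) + L₂/(3EI) = 5.333/EI.
Slope continuity at C: θ_0 = M_C·5.333/EI, so M_C = 1607/5.333 = 301.3 kip·ft (hogging).
Span AC, ΣM about A with M_C applied at C: R_C^{AC}·6 = 372 + 301.3, so R_C^{AC} = 112.2 kip and R_A = 93 − 112.2 = -19.22 kip.
Span CE, ΣM about E: R_C^{CE}·10 = 1750 + 301.3, so R_C^{CE} = 205.1 kip and R_E = 350 − 205.1 = 144.9 kip.
R_C = 112.2 + 205.1 = 317.4 kip.

R_C = 317.4 kip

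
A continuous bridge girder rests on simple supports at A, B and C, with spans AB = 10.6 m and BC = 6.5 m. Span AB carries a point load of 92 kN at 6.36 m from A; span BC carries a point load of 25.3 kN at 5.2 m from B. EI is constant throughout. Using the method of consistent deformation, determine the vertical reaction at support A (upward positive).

R_A = 25.28 kN

Insert a hinge at B; M_B is the redundant, and each span becomes simply supported.
Rotations at B on the released spans (each span's end-slope, ×1/EI):
  span AB: point load 92 at a = 6.36: Pab(L + a)/(6LEI) = 661.6/EI
  span BC: point load 25.3 at a = 5.2: Pab(L + b)/(6LEI) = 34.21/EI
  relative rotation θ_0 = (661.6 + 34.21)/EI = 695.8/EI
A unit hogging moment at B produces rotation L₁/(3EI) + L₂/(3EI) = 5.7/EI.
Slope continuity at B: θ_0 = M_B·5.7/EI, so M_B = 695.8/5.7 = 122.1 kN·m (hogging).
Span AB, ΣM about A with M_B applied at B: R_B^{AB}·10.6 = 585.1 + 122.1, so R_B^{AB} = 66.72 kN and R_A = 92 − 66.72 = 25.28 kN.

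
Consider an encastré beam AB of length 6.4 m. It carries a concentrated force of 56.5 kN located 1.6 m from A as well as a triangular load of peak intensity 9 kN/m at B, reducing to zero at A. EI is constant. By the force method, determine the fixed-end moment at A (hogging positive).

M_A = 63.14 kN·m

Release both end moments; the primary structure is a simply-supported span AB with redundants M_A and M_B.
End rotations of the released simple span under the applied load (×1/EI):
  at A: point load 56.5 at a = 1.6: Pab(L + b)/(6LEI) = 126.6/EI
  at B: point load 56.5 at a = 1.6: Pab(L + a)/(6LEI) = 90.4/EI
  at A: triangular load, peak 9: 7w₀L³/(360EI) = 45.88/EI
  at B: triangular load, peak 9: w₀L³/(45EI) = 52.43/EI
  θ_A0 = 172.4/EI,  θ_B0 = 142.8/EI
Flexibility coefficients: a unit moment at one end gives L/(3EI) there and L/(6EI) at the far end, so f₁₁ = f₂₂ = 2.133/EI and f₁₂ = f₂₁ = 1.067/EI.
Compatibility — zero rotation at each built-in end:
  2.133 M_A + 1.067 M_B = 172.4
  1.067 M_A + 2.133 M_B = 142.8
Solving the pair gives M_A = 63.14 kN·m and M_B = 35.38 kN·m (hogging).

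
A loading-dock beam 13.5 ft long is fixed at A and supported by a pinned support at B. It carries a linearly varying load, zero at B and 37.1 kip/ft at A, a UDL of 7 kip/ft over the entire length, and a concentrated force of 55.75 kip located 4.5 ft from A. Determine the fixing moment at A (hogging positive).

M_A = 749.6 kip·ft

Take the reaction at B as the redundant and release it; the primary structure is a cantilever fixed at A.
Primary-structure tip deflection at B by superposition:
  triangular load, peak 37.1 at the fixed end: w₀L⁴/(30EI) = 41076/EI
  UDL 7: wL⁴/(8EI) = 29063/EI
  point load 55.75 at a = 4.5: Pa²(3L − a)/(6EI) = 6774/EI
  δ_0 = 76913/EI
Flexibility coefficient — unit upward force at B: δ_{BB} = L³/(3EI) = 820.1/EI.
The prop prevents deflection at B: R_B = δ_0/δ_{BB} = 76913/820.1 = 93.78 kip.
Moment equilibrium about A: M_A = Σ(load moments about A) − R_B·L = 2016 − 93.78×13.5 = 749.6 kip·ft.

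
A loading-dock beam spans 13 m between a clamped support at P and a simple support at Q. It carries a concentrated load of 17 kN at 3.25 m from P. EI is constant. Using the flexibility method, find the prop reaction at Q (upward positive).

R_Q = 1.461 kN

Remove the prop at Q; the released (primary) structure is a cantilever built in at P.
Primary-structure tip deflection at Q by superposition:
  point load 17 at a = 3.25: Pa²(3L − a)/(6EI) = 1070/EI
Tip deflection under a unit load at Q: L³/(3EI) = 732.3/EI.
The prop prevents deflection at Q: R_Q = δ_0/δ_{QQ} = 1070/732.3 = 1.461 kN.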